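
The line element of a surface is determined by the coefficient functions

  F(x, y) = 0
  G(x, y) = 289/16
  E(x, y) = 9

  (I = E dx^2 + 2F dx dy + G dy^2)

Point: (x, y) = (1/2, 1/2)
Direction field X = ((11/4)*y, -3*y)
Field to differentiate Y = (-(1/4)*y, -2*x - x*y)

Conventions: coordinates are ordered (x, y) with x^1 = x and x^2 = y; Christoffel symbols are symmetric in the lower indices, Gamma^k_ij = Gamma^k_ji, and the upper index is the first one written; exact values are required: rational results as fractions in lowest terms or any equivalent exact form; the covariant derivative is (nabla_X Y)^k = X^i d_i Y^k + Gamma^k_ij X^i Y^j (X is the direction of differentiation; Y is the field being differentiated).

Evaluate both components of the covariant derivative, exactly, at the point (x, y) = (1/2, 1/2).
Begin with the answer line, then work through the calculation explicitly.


Answer: (nabla_X Y)^x = 3/8, (nabla_X Y)^y = -43/16

E = 9, F = 0, G = 289/16 at the point
E_x = 0, E_y = 0, F_x = 0, F_y = 0, G_x = 0, G_y = 0
EG - F^2 = 2601/16;  g^inv = (16/2601) * [[289/16, 0], [0, 9]]
first-kind symbols [ij,l] = (1/2)(d_i g_jl + d_j g_il - d_l g_ij): [xx,x] = E_x/2 = 0, [xx,y] = F_x - E_y/2 = 0, [xy,x] = E_y/2 = 0, [xy,y] = G_x/2 = 0, [yy,x] = F_y - G_x/2 = 0, [yy,y] = G_y/2 = 0
Gamma^x_ij = (G*[ij,x] - F*[ij,y])/(EG - F^2), Gamma^y_ij = (E*[ij,y] - F*[ij,x])/(EG - F^2)
Gamma_xxx = 0, Gamma_xxy = 0, Gamma_xyy = 0, Gamma_yxx = 0, Gamma_yxy = 0, Gamma_yyy = 0
X = (11/8, -3/2), Y = (-1/8, -5/4) at the point


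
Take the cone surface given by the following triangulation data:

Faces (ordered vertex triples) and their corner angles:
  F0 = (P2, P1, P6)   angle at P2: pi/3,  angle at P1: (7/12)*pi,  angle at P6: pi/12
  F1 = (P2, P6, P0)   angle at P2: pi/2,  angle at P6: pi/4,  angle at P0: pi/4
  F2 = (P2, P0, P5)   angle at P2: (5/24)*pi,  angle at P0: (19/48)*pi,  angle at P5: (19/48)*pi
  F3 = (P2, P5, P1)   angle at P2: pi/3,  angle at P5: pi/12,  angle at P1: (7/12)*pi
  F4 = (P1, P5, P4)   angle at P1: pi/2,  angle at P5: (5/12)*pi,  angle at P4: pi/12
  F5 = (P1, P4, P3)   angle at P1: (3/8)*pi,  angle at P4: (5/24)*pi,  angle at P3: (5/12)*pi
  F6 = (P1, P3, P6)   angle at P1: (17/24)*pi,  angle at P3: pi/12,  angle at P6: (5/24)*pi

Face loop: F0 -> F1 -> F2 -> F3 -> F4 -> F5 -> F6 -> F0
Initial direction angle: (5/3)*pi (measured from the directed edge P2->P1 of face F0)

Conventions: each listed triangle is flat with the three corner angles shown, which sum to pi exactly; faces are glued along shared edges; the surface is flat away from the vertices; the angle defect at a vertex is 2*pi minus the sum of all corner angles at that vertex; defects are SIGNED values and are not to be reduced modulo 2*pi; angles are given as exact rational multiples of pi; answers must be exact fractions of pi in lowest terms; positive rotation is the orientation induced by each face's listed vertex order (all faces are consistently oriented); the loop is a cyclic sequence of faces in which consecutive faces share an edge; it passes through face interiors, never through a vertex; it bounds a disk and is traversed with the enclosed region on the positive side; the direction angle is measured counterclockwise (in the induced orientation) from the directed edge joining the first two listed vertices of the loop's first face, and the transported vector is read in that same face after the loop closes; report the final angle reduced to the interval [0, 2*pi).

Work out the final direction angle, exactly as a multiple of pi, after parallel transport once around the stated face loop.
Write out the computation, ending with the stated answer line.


enclosed vertex P1: corner angles sum to (11/4)*pi, defect = 2*pi - (11/4)*pi = (-3/4)*pi
enclosed vertex P2: corner angles sum to (11/8)*pi, defect = 2*pi - (11/8)*pi = (5/8)*pi
summing the enclosed defects onto the initial angle, mod 2*pi in the induced orientation:
final angle = (5/3)*pi - pi/8 = (37/24)*pi (mod 2*pi)

Answer: final direction angle = (37/24)*pi


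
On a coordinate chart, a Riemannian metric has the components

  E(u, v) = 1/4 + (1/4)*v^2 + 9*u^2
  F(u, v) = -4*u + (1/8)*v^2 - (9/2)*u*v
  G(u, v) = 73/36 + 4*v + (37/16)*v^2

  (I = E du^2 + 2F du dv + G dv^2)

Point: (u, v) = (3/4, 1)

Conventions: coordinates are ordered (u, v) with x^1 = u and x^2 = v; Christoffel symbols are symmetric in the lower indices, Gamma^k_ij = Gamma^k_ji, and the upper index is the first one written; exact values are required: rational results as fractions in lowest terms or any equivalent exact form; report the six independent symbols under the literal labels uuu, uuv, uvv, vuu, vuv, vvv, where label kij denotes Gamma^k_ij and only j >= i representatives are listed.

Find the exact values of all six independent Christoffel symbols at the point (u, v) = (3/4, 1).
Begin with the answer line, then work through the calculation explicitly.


Answer: Gamma_uuu = 3708/16889, Gamma_uuv = 4804/16889, Gamma_uvv = 2050/16889, Gamma_vuu = -14940/16889, Gamma_vuv = 3600/16889, Gamma_vvv = 10269/16889

E = 89/16, F = -25/4, G = 1201/144 at the point
E_u = 27/2, E_v = 1/2, F_u = -17/2, F_v = -25/8, G_u = 0, G_v = 69/8
EG - F^2 = 16889/2304;  g^inv = (2304/16889) * [[1201/144, 25/4], [25/4, 89/16]]
first-kind symbols [ij,l] = (1/2)(d_i g_jl + d_j g_il - d_l g_ij): [uu,u] = E_u/2 = 27/4, [uu,v] = F_u - E_v/2 = -35/4, [uv,u] = E_v/2 = 1/4, [uv,v] = G_u/2 = 0, [vv,u] = F_v - G_u/2 = -25/8, [vv,v] = G_v/2 = 69/16
Gamma^u_ij = (G*[ij,u] - F*[ij,v])/(EG - F^2), Gamma^v_ij = (E*[ij,v] - F*[ij,u])/(EG - F^2)


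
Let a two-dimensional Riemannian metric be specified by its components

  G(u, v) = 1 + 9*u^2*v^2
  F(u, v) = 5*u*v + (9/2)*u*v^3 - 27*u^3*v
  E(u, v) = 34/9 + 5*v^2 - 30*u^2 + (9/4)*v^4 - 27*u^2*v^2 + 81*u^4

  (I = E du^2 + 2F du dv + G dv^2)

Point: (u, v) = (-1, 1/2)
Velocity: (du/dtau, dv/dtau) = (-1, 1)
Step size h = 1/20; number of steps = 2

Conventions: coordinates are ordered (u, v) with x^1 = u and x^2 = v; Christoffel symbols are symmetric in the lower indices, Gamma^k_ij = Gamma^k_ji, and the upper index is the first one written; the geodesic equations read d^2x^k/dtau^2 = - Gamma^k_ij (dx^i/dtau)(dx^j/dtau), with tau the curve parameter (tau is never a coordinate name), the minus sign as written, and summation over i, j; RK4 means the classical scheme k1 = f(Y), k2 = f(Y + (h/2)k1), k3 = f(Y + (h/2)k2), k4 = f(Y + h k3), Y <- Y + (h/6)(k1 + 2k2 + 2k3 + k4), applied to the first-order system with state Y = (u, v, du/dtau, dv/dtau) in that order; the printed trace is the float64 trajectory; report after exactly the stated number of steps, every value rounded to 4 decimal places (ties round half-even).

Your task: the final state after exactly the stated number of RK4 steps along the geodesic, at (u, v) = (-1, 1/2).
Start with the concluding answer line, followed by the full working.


Answer: u = -1.0933, v = 0.6015, du/dtau = -0.8774, dv/dtau = 1.0272

f(Y) = (du/dtau, dv/dtau, -Gamma^u_ij Y'^i Y'^j, -Gamma^v_ij Y'^i Y'^j) with the Gammas evaluated at the stage position; h = 0.050000; intermediate values shown to 6 dp
step 0: u = -1.0000, v = 0.5000, du/dtau = -1.0000, dv/dtau = 1.0000
step 1:
  k1: at (u, v) = (-1.000000, 0.500000), (du/dtau, dv/dtau) = (-1.000000, 1.000000); Gamma_uuu = -2.424112, Gamma_uuv = -0.202009, Gamma_uvv = 0.404019, Gamma_vuu = -0.522563, Gamma_vuv = -0.043547, Gamma_vvv = 0.087094; k1 = (-1.000000, 1.000000, 1.616075, 0.348375)
  k2: at (u, v) = (-1.025000, 0.525000), (du/dtau, dv/dtau) = (-0.959598, 1.008709); Gamma_uuu = -2.345996, Gamma_uuv = -0.200268, Gamma_uvv = 0.390999, Gamma_vuu = -0.513498, Gamma_vuv = -0.043835, Gamma_vvv = 0.085583; k2 = (-0.959598, 1.008709, 1.374719, 0.300903)
  k3: at (u, v) = (-1.023990, 0.525218), (du/dtau, dv/dtau) = (-0.965632, 1.007523); Gamma_uuu = -2.349095, Gamma_uuv = -0.200814, Gamma_uvv = 0.391516, Gamma_vuu = -0.515208, Gamma_vuv = -0.044043, Gamma_vvv = 0.085868; k3 = (-0.965632, 1.007523, 1.402232, 0.307540)
  k4: at (u, v) = (-1.048282, 0.550376), (du/dtau, dv/dtau) = (-0.929888, 1.015377); Gamma_uuu = -2.277954, Gamma_uuv = -0.199331, Gamma_uvv = 0.379659, Gamma_vuu = -0.507502, Gamma_vuv = -0.044409, Gamma_vvv = 0.084584; k4 = (-0.929888, 1.015377, 1.201893, 0.267768)
  Y <- Y + (h/6)(k1 + 2k2 + 2k3 + k4): u = -1.0482, v = 0.5504, du/dtau = -0.9302, dv/dtau = 1.0153
step 2:
  k1: at (u, v) = (-1.048170, 0.550399), (du/dtau, dv/dtau) = (-0.930234, 1.015275); Gamma_uuu = -2.278277, Gamma_uuv = -0.199389, Gamma_uvv = 0.379713, Gamma_vuu = -0.507681, Gamma_vuv = -0.044431, Gamma_vvv = 0.084614; k1 = (-0.930234, 1.015275, 1.203450, 0.268172)
  k2: at (u, v) = (-1.071425, 0.575781), (du/dtau, dv/dtau) = (-0.900148, 1.021980); Gamma_uuu = -2.214346, Gamma_uuv = -0.198330, Gamma_uvv = 0.369058, Gamma_vuu = -0.501753, Gamma_vuv = -0.044940, Gamma_vvv = 0.083626; k2 = (-0.900148, 1.021980, 1.043850, 0.236528)
  k3: at (u, v) = (-1.070673, 0.575948), (du/dtau, dv/dtau) = (-0.904138, 1.021188); Gamma_uuu = -2.216394, Gamma_uuv = -0.198711, Gamma_uvv = 0.369399, Gamma_vuu = -0.502921, Gamma_vuv = -0.045089, Gamma_vvv = 0.083820; k3 = (-0.904138, 1.021188, 1.059669, 0.240449)
  k4: at (u, v) = (-1.093376, 0.601458), (du/dtau, dv/dtau) = (-0.877251, 1.027298); Gamma_uuu = -2.157473, Gamma_uuv = -0.197802, Gamma_uvv = 0.359579, Gamma_vuu = -0.497826, Gamma_vuv = -0.045642, Gamma_vvv = 0.082971; k4 = (-0.877251, 1.027298, 0.924330, 0.213285)
  Y <- Y + (h/6)(k1 + 2k2 + 2k3 + k4): u = -1.0933, v = 0.6015, du/dtau = -0.8774, dv/dtau = 1.0272


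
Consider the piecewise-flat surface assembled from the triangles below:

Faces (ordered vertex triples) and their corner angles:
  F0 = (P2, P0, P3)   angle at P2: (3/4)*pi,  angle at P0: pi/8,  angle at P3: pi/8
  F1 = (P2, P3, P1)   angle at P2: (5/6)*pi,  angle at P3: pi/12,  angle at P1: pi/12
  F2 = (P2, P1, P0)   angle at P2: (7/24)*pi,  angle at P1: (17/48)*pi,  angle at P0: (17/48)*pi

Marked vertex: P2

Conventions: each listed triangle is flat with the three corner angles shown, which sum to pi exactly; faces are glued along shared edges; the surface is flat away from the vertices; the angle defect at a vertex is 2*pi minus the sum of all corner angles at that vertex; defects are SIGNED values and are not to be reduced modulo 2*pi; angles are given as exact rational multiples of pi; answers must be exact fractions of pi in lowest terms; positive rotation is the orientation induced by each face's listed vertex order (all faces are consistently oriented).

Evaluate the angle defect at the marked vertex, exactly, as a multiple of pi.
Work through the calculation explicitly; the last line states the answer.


Sum of corner angles at P2: (15/8)*pi
defect = 2*pi - (15/8)*pi

Answer: defect(P2) = pi/8


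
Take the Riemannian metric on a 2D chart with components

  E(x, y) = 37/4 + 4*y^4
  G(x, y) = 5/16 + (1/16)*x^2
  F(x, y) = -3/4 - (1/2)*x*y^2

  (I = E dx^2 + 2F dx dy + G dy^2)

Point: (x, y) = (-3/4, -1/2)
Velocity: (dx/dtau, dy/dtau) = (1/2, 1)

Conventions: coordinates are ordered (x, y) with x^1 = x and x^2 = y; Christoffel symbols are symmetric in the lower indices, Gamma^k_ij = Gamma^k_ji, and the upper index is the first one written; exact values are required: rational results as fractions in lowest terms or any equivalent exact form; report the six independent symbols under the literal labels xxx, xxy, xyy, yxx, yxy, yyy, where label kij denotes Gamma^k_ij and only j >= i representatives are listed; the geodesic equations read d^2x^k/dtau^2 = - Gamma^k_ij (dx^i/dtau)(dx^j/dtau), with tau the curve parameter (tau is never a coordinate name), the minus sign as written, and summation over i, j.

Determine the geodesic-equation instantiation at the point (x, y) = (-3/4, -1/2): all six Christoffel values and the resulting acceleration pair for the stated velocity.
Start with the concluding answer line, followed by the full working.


Answer: Gamma_xxx = 588/2941, Gamma_xxy = -775/5882, Gamma_xyy = -1869/47056, Gamma_yxx = 8512/2941, Gamma_yxy = -1128/2941, Gamma_yyy = -441/5882; accelerations (d^2x/dtau^2, d^2y/dtau^2) = (5717/47056, -1559/5882)

E = 19/2, F = -21/32, G = 89/256 at the point
E_x = 0, E_y = -2, F_x = -1/8, F_y = -3/8, G_x = -3/32, G_y = 0
EG - F^2 = 2941/1024;  g^inv = (1024/2941) * [[89/256, 21/32], [21/32, 19/2]]
first-kind symbols [ij,l] = (1/2)(d_i g_jl + d_j g_il - d_l g_ij): [xx,x] = E_x/2 = 0, [xx,y] = F_x - E_y/2 = 7/8, [xy,x] = E_y/2 = -1, [xy,y] = G_x/2 = -3/64, [yy,x] = F_y - G_x/2 = -21/64, [yy,y] = G_y/2 = 0
Gamma^x_ij = (G*[ij,x] - F*[ij,y])/(EG - F^2), Gamma^y_ij = (E*[ij,y] - F*[ij,x])/(EG - F^2)
Gamma_xxx = 588/2941, Gamma_xxy = -775/5882, Gamma_xyy = -1869/47056, Gamma_yxx = 8512/2941, Gamma_yxy = -1128/2941, Gamma_yyy = -441/5882
d^2x/dtau^2 = -(Gamma_xxx*(1/2)^2 + 2*Gamma_xxy*(1/2)*(1) + Gamma_xyy*(1)^2) = 5717/47056
d^2y/dtau^2 = -(Gamma_yxx*(1/2)^2 + 2*Gamma_yxy*(1/2)*(1) + Gamma_yyy*(1)^2) = -1559/5882


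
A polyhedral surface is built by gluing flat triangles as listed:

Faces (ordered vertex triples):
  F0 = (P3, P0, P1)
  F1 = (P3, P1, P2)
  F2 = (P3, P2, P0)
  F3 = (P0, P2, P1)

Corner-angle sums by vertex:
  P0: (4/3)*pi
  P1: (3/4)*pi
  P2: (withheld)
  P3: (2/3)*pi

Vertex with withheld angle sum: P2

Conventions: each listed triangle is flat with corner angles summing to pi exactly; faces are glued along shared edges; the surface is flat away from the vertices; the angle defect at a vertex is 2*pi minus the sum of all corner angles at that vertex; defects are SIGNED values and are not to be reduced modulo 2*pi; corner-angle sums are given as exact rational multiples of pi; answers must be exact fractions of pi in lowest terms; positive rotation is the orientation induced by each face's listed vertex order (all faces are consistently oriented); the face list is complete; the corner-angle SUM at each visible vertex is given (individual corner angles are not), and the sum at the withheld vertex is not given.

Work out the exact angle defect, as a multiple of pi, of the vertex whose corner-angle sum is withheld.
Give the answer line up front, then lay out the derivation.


Answer: defect(P2) = (3/4)*pi

V = 4, E = 6, F = 4; chi = V - E + F = 2
Gauss-Bonnet: total defect = 2*pi*chi = 4*pi; visible defects sum to (13/4)*pi


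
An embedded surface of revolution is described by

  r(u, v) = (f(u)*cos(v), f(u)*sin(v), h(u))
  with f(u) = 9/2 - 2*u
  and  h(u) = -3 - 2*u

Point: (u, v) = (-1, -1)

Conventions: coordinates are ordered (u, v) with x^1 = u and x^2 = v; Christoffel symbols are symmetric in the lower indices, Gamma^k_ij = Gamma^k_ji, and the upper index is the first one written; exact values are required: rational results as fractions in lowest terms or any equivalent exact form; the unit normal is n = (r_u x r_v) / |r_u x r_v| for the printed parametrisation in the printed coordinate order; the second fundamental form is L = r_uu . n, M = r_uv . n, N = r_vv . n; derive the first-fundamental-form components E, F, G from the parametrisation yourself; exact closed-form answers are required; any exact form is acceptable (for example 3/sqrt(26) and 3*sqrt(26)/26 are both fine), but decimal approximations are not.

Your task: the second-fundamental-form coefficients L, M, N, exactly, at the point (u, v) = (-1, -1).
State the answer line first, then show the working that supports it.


Answer: L = 0, M = 0, N = -13*sqrt(2)/4

f = 13/2, f' = -2, f'' = 0, h' = -2, h'' = 0
E = 8, F = 0, G = 169/4; answer radicand W^2 = 8
unnormalised second-form numerators: l = 0, m = 0, n = -13; L = l/sqrt(8), and similarly M = m/sqrt(W^2), N = n/sqrt(W^2)


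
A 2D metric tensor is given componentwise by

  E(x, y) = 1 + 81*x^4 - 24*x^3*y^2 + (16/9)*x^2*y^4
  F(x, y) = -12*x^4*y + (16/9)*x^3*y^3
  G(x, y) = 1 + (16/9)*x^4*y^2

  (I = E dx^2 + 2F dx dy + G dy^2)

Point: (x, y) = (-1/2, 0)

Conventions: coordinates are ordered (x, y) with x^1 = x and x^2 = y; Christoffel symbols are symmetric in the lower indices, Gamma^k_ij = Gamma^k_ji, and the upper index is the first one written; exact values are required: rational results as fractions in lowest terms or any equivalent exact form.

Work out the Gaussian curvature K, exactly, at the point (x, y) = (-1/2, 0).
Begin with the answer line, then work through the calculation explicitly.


Answer: K = 768/9409

E = 97/16, F = 0, G = 1, EG - F^2 = 97/16 at the point
E_x = -81/2, E_y = 0, F_x = 0, F_y = -3/4, G_x = 0, G_y = 0
E_yy = 6, F_xy = 6, G_xx = 0
The intrinsic route: Brioschi's K = (det M1 - det M2)/(EG - F^2)^2.
M1 = [[-E_yy/2 + F_xy - G_xx/2, E_x/2, F_x - E_y/2], [F_y - G_x/2, E, F], [G_y/2, F, G]] = [[3, -81/4, 0], [-3/4, 97/16, 0], [0, 0, 1]]; det M1 = 3
M2 = [[0, E_y/2, G_x/2], [E_y/2, E, F], [G_x/2, F, G]] = [[0, 0, 0], [0, 97/16, 0], [0, 0, 1]]; det M2 = 0
det M1 - det M2 = 3; K = 3 / (97/16)^2 = 768/9409


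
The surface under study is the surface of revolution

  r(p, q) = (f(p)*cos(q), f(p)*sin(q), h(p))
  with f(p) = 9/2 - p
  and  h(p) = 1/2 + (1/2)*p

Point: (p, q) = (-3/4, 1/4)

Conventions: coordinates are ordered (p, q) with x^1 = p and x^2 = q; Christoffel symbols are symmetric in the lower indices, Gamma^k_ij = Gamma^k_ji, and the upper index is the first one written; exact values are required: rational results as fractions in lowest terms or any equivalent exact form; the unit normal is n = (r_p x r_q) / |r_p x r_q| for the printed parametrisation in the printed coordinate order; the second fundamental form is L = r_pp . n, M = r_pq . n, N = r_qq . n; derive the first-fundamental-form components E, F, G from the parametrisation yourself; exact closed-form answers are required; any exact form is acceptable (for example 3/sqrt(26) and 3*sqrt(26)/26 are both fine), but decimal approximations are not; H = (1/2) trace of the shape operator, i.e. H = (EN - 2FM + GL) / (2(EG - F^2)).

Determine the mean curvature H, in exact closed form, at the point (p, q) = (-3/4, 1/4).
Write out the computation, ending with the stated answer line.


f = 21/4, f' = -1, f'' = 0, h' = 1/2, h'' = 0
E = 5/4, F = 0, G = 441/16; answer radicand W^2 = 5/4
unnormalised second-form numerators: l = 0, m = 0, n = 21/8; L = l/sqrt(5/4), and similarly M = m/sqrt(W^2), N = n/sqrt(W^2)
H = (E*n - 2*F*m + G*l) / (2*(EG - F^2)*sqrt(W^2)); E*n - 2*F*m + G*l = 105/32, EG - F^2 = 2205/64, so H = (1/21)/sqrt(5/4)

Answer: H = 2*sqrt(5)/105


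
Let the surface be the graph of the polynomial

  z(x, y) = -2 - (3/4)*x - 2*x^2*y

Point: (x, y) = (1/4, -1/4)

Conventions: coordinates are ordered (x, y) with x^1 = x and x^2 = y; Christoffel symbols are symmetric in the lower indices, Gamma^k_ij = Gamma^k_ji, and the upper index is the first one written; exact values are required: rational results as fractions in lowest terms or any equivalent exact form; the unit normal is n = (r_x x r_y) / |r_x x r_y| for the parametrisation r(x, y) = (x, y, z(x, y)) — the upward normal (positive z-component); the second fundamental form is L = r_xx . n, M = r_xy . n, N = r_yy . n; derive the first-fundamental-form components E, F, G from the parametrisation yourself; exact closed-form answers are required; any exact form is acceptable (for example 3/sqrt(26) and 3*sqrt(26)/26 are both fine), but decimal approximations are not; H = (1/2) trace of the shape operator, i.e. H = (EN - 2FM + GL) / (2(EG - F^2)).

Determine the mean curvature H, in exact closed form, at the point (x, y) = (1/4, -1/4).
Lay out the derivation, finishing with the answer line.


z_x = -1/2, z_y = -1/8, z_xx = 1, z_xy = -1, z_yy = 0
E = 5/4, F = 1/16, G = 65/64; answer radicand W^2 = 81/64
unnormalised second-form numerators: l = 1, m = -1, n = 0; L = l/sqrt(81/64), and similarly M = m/sqrt(W^2), N = n/sqrt(W^2)
H = (E*n - 2*F*m + G*l) / (2*(EG - F^2)*sqrt(W^2)); E*n - 2*F*m + G*l = 73/64, EG - F^2 = 81/64, so H = (73/162)/sqrt(81/64)

Answer: H = 292/729


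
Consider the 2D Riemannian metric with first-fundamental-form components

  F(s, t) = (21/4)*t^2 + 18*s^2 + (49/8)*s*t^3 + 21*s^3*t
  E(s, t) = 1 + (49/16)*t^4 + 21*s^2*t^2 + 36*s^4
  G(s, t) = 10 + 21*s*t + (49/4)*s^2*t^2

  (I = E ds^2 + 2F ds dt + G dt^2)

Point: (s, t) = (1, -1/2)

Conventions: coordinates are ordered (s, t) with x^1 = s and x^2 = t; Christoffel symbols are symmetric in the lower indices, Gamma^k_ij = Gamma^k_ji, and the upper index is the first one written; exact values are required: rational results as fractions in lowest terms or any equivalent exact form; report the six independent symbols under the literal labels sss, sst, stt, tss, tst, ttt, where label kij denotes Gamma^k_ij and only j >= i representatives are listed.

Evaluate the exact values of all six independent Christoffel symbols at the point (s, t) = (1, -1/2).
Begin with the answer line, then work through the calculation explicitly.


Answer: Gamma_sss = 6592/3755, Gamma_sst = -2884/11265, Gamma_stt = 5768/11265, Gamma_tss = 256/751, Gamma_tst = -112/2253, Gamma_ttt = 224/2253

E = 10865/256, F = 515/64, G = 41/16 at the point
E_s = 309/2, E_t = -721/32, F_s = 239/64, F_t = 651/32, G_s = -35/8, G_t = 35/4
EG - F^2 = 11265/256;  g^inv = (256/11265) * [[41/16, -515/64], [-515/64, 10865/256]]
first-kind symbols [ij,l] = (1/2)(d_i g_jl + d_j g_il - d_l g_ij): [ss,s] = E_s/2 = 309/4, [ss,t] = F_s - E_t/2 = 15, [st,s] = E_t/2 = -721/64, [st,t] = G_s/2 = -35/16, [tt,s] = F_t - G_s/2 = 721/32, [tt,t] = G_t/2 = 35/8
Gamma^s_ij = (G*[ij,s] - F*[ij,t])/(EG - F^2), Gamma^t_ij = (E*[ij,t] - F*[ij,s])/(EG - F^2)


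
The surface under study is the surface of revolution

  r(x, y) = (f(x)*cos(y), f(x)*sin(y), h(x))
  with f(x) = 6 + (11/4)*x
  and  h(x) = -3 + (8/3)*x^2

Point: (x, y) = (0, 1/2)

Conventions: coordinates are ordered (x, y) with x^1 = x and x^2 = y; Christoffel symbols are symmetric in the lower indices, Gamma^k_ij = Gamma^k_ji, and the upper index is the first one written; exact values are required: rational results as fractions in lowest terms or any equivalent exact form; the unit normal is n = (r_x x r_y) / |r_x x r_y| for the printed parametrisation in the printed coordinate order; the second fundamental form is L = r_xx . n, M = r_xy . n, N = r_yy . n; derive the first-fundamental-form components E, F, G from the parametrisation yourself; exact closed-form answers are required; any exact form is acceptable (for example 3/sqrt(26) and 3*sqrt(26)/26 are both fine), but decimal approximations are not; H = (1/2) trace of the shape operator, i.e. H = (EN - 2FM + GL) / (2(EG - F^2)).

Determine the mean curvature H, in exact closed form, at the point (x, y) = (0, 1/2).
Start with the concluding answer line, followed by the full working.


Answer: H = 128/363

f = 6, f' = 11/4, f'' = 0, h' = 0, h'' = 16/3
E = 121/16, F = 0, G = 36; answer radicand W^2 = 121/16
unnormalised second-form numerators: l = 44/3, m = 0, n = 0; L = l/sqrt(121/16), and similarly M = m/sqrt(W^2), N = n/sqrt(W^2)
H = (E*n - 2*F*m + G*l) / (2*(EG - F^2)*sqrt(W^2)); E*n - 2*F*m + G*l = 528, EG - F^2 = 1089/4, so H = (32/33)/sqrt(121/16)


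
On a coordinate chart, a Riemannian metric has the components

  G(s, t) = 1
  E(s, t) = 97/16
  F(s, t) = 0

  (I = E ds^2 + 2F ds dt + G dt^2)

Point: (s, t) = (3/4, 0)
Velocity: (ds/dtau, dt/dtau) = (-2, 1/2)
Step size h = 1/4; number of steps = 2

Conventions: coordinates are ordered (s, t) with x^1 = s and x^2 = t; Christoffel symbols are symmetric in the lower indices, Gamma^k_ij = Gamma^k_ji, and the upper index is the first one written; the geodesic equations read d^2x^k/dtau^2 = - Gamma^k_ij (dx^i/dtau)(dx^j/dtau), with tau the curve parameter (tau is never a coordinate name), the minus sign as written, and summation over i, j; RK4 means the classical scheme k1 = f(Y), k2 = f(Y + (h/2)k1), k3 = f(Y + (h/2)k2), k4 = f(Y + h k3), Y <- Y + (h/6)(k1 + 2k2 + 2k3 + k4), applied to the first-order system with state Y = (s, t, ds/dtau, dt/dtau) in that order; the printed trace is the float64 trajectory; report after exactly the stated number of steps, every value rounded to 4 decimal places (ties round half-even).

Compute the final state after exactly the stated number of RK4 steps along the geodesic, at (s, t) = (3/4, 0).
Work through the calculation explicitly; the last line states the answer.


f(Y) = (ds/dtau, dt/dtau, -Gamma^s_ij Y'^i Y'^j, -Gamma^t_ij Y'^i Y'^j) with the Gammas evaluated at the stage position; h = 0.250000; intermediate values shown to 6 dp
step 0: s = 0.7500, t = 0.0000, ds/dtau = -2.0000, dt/dtau = 0.5000
step 1:
  k1: at (s, t) = (0.750000, 0.000000), (ds/dtau, dt/dtau) = (-2.000000, 0.500000); Gamma_sss = 0.000000, Gamma_sst = 0.000000, Gamma_stt = 0.000000, Gamma_tss = 0.000000, Gamma_tst = 0.000000, Gamma_ttt = 0.000000; k1 = (-2.000000, 0.500000, 0.000000, 0.000000)
  k2: at (s, t) = (0.500000, 0.062500), (ds/dtau, dt/dtau) = (-2.000000, 0.500000); Gamma_sss = 0.000000, Gamma_sst = 0.000000, Gamma_stt = 0.000000, Gamma_tss = 0.000000, Gamma_tst = 0.000000, Gamma_ttt = 0.000000; k2 = (-2.000000, 0.500000, 0.000000, 0.000000)
  k3: at (s, t) = (0.500000, 0.062500), (ds/dtau, dt/dtau) = (-2.000000, 0.500000); Gamma_sss = 0.000000, Gamma_sst = 0.000000, Gamma_stt = 0.000000, Gamma_tss = 0.000000, Gamma_tst = 0.000000, Gamma_ttt = 0.000000; k3 = (-2.000000, 0.500000, 0.000000, 0.000000)
  k4: at (s, t) = (0.250000, 0.125000), (ds/dtau, dt/dtau) = (-2.000000, 0.500000); Gamma_sss = 0.000000, Gamma_sst = 0.000000, Gamma_stt = 0.000000, Gamma_tss = 0.000000, Gamma_tst = 0.000000, Gamma_ttt = 0.000000; k4 = (-2.000000, 0.500000, 0.000000, 0.000000)
  Y <- Y + (h/6)(k1 + 2k2 + 2k3 + k4): s = 0.2500, t = 0.1250, ds/dtau = -2.0000, dt/dtau = 0.5000
step 2:
  k1: at (s, t) = (0.250000, 0.125000), (ds/dtau, dt/dtau) = (-2.000000, 0.500000); Gamma_sss = 0.000000, Gamma_sst = 0.000000, Gamma_stt = 0.000000, Gamma_tss = 0.000000, Gamma_tst = 0.000000, Gamma_ttt = 0.000000; k1 = (-2.000000, 0.500000, 0.000000, 0.000000)
  k2: at (s, t) = (0.000000, 0.187500), (ds/dtau, dt/dtau) = (-2.000000, 0.500000); Gamma_sss = 0.000000, Gamma_sst = 0.000000, Gamma_stt = 0.000000, Gamma_tss = 0.000000, Gamma_tst = 0.000000, Gamma_ttt = 0.000000; k2 = (-2.000000, 0.500000, 0.000000, 0.000000)
  k3: at (s, t) = (0.000000, 0.187500), (ds/dtau, dt/dtau) = (-2.000000, 0.500000); Gamma_sss = 0.000000, Gamma_sst = 0.000000, Gamma_stt = 0.000000, Gamma_tss = 0.000000, Gamma_tst = 0.000000, Gamma_ttt = 0.000000; k3 = (-2.000000, 0.500000, 0.000000, 0.000000)
  k4: at (s, t) = (-0.250000, 0.250000), (ds/dtau, dt/dtau) = (-2.000000, 0.500000); Gamma_sss = 0.000000, Gamma_sst = 0.000000, Gamma_stt = 0.000000, Gamma_tss = 0.000000, Gamma_tst = 0.000000, Gamma_ttt = 0.000000; k4 = (-2.000000, 0.500000, 0.000000, 0.000000)
  Y <- Y + (h/6)(k1 + 2k2 + 2k3 + k4): s = -0.2500, t = 0.2500, ds/dtau = -2.0000, dt/dtau = 0.5000

Answer: s = -0.2500, t = 0.2500, ds/dtau = -2.0000, dt/dtau = 0.5000


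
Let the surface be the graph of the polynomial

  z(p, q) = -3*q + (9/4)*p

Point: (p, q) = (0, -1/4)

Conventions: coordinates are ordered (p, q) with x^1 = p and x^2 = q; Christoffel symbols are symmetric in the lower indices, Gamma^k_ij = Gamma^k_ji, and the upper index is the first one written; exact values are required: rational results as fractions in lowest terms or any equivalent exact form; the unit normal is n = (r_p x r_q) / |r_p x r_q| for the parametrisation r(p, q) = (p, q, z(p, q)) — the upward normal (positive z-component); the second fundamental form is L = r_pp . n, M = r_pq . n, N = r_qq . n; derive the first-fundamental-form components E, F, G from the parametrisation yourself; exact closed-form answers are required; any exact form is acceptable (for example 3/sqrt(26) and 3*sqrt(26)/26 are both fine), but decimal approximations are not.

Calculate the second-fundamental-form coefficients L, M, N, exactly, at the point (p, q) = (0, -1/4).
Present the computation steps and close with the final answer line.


z_p = 9/4, z_q = -3, z_pp = 0, z_pq = 0, z_qq = 0
E = 97/16, F = -27/4, G = 10; answer radicand W^2 = 241/16
unnormalised second-form numerators: l = 0, m = 0, n = 0; L = l/sqrt(241/16), and similarly M = m/sqrt(W^2), N = n/sqrt(W^2)

Answer: L = 0, M = 0, N = 0


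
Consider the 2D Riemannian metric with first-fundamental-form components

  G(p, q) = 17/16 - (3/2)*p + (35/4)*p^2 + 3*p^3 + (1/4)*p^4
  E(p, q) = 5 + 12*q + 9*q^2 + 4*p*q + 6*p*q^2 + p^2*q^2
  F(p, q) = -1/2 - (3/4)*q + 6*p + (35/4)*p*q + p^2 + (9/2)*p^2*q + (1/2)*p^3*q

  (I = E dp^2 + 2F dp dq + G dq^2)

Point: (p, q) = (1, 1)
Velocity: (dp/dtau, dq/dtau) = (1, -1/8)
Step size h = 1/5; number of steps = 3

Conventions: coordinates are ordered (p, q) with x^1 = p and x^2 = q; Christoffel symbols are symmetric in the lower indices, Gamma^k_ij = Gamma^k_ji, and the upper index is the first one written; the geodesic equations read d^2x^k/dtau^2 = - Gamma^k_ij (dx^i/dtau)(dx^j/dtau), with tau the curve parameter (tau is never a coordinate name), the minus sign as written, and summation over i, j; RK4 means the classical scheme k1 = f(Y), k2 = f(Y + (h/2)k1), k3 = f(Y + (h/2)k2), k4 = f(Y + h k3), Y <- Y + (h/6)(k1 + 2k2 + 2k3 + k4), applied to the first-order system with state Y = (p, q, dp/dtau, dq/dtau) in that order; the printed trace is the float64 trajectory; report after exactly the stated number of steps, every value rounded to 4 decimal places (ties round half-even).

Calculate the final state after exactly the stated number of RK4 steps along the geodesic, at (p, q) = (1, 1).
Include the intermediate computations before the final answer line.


f(Y) = (dp/dtau, dq/dtau, -Gamma^p_ij Y'^i Y'^j, -Gamma^q_ij Y'^i Y'^j) with the Gammas evaluated at the stage position; h = 0.200000; intermediate values shown to 6 dp
step 0: p = 1.0000, q = 1.0000, dp/dtau = 1.0000, dq/dtau = -0.1250
step 1:
  k1: at (p, q) = (1.000000, 1.000000), (dp/dtau, dq/dtau) = (1.000000, -0.125000); Gamma_ppp = 0.126150, Gamma_ppq = 0.504599, Gamma_pqq = 0.000000, Gamma_qpp = 0.068331, Gamma_qpq = 0.273325, Gamma_qqq = 0.000000; k1 = (1.000000, -0.125000, 0.000000, 0.000000)
  k2: at (p, q) = (1.100000, 0.987500), (dp/dtau, dq/dtau) = (1.000000, -0.125000); Gamma_ppp = 0.117244, Gamma_ppq = 0.486784, Gamma_pqq = 0.000000, Gamma_qpp = 0.070845, Gamma_qpq = 0.294142, Gamma_qqq = 0.000000; k2 = (1.000000, -0.125000, 0.004452, 0.002690)
  k3: at (p, q) = (1.100000, 0.987500), (dp/dtau, dq/dtau) = (1.000445, -0.124731); Gamma_ppp = 0.117244, Gamma_ppq = 0.486784, Gamma_pqq = 0.000000, Gamma_qpp = 0.070845, Gamma_qpq = 0.294142, Gamma_qqq = 0.000000; k3 = (1.000445, -0.124731, 0.004140, 0.002502)
  k4: at (p, q) = (1.200089, 0.975054), (dp/dtau, dq/dtau) = (1.000828, -0.124500); Gamma_ppp = 0.108611, Gamma_ppq = 0.467845, Gamma_pqq = 0.000000, Gamma_qpp = 0.072529, Gamma_qpq = 0.312421, Gamma_qqq = 0.000000; k4 = (1.000828, -0.124500, 0.007799, 0.005208)
  Y <- Y + (h/6)(k1 + 2k2 + 2k3 + k4): p = 1.2001, q = 0.9750, dp/dtau = 1.0008, dq/dtau = -0.1245
step 2:
  k1: at (p, q) = (1.200057, 0.975035), (dp/dtau, dq/dtau) = (1.000833, -0.124480); Gamma_ppp = 0.108611, Gamma_ppq = 0.467854, Gamma_pqq = 0.000000, Gamma_qpp = 0.072528, Gamma_qpq = 0.312423, Gamma_qqq = 0.000000; k1 = (1.000833, -0.124480, 0.007782, 0.005197)
  k2: at (p, q) = (1.300141, 0.962587), (dp/dtau, dq/dtau) = (1.001611, -0.123961); Gamma_ppp = 0.100331, Gamma_ppq = 0.448205, Gamma_pqq = 0.000000, Gamma_qpp = 0.073469, Gamma_qpq = 0.328207, Gamma_qqq = 0.000000; k2 = (1.001611, -0.123961, 0.010644, 0.007795)
  k3: at (p, q) = (1.300218, 0.962639), (dp/dtau, dq/dtau) = (1.001897, -0.123701); Gamma_ppp = 0.100330, Gamma_ppq = 0.448184, Gamma_pqq = 0.000000, Gamma_qpp = 0.073470, Gamma_qpq = 0.328201, Gamma_qqq = 0.000000; k3 = (1.001897, -0.123701, 0.010381, 0.007602)
  k4: at (p, q) = (1.400437, 0.950294), (dp/dtau, dq/dtau) = (1.002909, -0.122960); Gamma_ppp = 0.092456, Gamma_ppq = 0.428129, Gamma_pqq = 0.000000, Gamma_qpp = 0.073764, Gamma_qpq = 0.341572, Gamma_qqq = 0.000000; k4 = (1.002909, -0.122960, 0.012597, 0.010050)
  Y <- Y + (h/6)(k1 + 2k2 + 2k3 + k4): p = 1.4004, q = 0.9503, dp/dtau = 1.0029, dq/dtau = -0.1229
step 3:
  k1: at (p, q) = (1.400416, 0.950276), (dp/dtau, dq/dtau) = (1.002914, -0.122946); Gamma_ppp = 0.092456, Gamma_ppq = 0.428135, Gamma_pqq = 0.000000, Gamma_qpp = 0.073764, Gamma_qpq = 0.341576, Gamma_qqq = 0.000000; k1 = (1.002914, -0.122946, 0.012585, 0.010041)
  k2: at (p, q) = (1.500707, 0.937981), (dp/dtau, dq/dtau) = (1.004172, -0.121942); Gamma_ppp = 0.085028, Gamma_ppq = 0.407990, Gamma_pqq = 0.000000, Gamma_qpp = 0.073502, Gamma_qpq = 0.352683, Gamma_qqq = 0.000000; k2 = (1.004172, -0.121942, 0.014178, 0.012256)
  k3: at (p, q) = (1.500833, 0.938082), (dp/dtau, dq/dtau) = (1.004332, -0.121720); Gamma_ppp = 0.085029, Gamma_ppq = 0.407960, Gamma_pqq = 0.000000, Gamma_qpp = 0.073503, Gamma_qpq = 0.352662, Gamma_qqq = 0.000000; k3 = (1.004332, -0.121720, 0.013977, 0.012083)
  k4: at (p, q) = (1.601282, 0.925932), (dp/dtau, dq/dtau) = (1.005709, -0.120529); Gamma_ppp = 0.078070, Gamma_ppq = 0.387956, Gamma_pqq = 0.000000, Gamma_qpp = 0.072775, Gamma_qpq = 0.361645, Gamma_qqq = 0.000000; k4 = (1.005709, -0.120529, 0.015090, 0.014067)
  Y <- Y + (h/6)(k1 + 2k2 + 2k3 + k4): p = 1.6013, q = 0.9259, dp/dtau = 1.0057, dq/dtau = -0.1205

Answer: p = 1.6013, q = 0.9259, dp/dtau = 1.0057, dq/dtau = -0.1205


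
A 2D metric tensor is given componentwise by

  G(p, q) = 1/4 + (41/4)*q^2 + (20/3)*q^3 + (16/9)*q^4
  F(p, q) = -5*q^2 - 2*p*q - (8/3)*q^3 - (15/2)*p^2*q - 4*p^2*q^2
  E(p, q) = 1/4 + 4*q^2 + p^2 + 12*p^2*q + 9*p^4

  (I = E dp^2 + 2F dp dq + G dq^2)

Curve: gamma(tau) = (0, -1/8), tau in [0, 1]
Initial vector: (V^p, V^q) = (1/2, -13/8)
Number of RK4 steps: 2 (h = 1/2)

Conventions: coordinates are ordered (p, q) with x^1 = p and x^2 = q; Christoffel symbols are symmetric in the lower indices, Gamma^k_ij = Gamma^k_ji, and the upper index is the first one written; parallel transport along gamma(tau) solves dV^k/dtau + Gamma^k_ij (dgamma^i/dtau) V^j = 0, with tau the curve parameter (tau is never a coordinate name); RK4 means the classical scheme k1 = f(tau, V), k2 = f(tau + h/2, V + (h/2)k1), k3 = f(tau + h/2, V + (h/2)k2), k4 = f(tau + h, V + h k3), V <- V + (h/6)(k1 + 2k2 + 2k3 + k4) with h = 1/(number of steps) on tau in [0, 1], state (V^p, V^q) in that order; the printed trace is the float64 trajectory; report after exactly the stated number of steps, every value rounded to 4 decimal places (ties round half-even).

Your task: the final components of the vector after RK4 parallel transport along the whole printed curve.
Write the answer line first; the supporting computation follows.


Answer: V^p = 0.5000, V^q = -1.6250

gamma'(tau) = (0, 0); f(tau, V)^k = -Gamma^k_ij(gamma(tau)) gamma'^i(tau) V^j; h = 1/2; intermediate values shown to 6 dp
curve data and Christoffel symbols at the stage parameters:
  tau = 0.000000: gamma = (0.000000, -0.125000), gamma' = (0.000000, 0.000000); Gamma_ppp = 0.459854, Gamma_ppq = -1.671533, Gamma_pqq = 3.066910, Gamma_qpp = 1.970803, Gamma_qpq = -0.306569, Gamma_qqq = -2.284672
  tau = 0.250000: gamma = (0.000000, -0.125000), gamma' = (0.000000, 0.000000); Gamma_ppp = 0.459854, Gamma_ppq = -1.671533, Gamma_pqq = 3.066910, Gamma_qpp = 1.970803, Gamma_qpq = -0.306569, Gamma_qqq = -2.284672
  tau = 0.500000: gamma = (0.000000, -0.125000), gamma' = (0.000000, 0.000000); Gamma_ppp = 0.459854, Gamma_ppq = -1.671533, Gamma_pqq = 3.066910, Gamma_qpp = 1.970803, Gamma_qpq = -0.306569, Gamma_qqq = -2.284672
  tau = 0.750000: gamma = (0.000000, -0.125000), gamma' = (0.000000, 0.000000); Gamma_ppp = 0.459854, Gamma_ppq = -1.671533, Gamma_pqq = 3.066910, Gamma_qpp = 1.970803, Gamma_qpq = -0.306569, Gamma_qqq = -2.284672
  tau = 1.000000: gamma = (0.000000, -0.125000), gamma' = (0.000000, 0.000000); Gamma_ppp = 0.459854, Gamma_ppq = -1.671533, Gamma_pqq = 3.066910, Gamma_qpp = 1.970803, Gamma_qpq = -0.306569, Gamma_qqq = -2.284672
step 0: V^p = 0.5000, V^q = -1.6250
step 1: k1 = (0.000000, 0.000000), k2 = (0.000000, 0.000000), k3 = (0.000000, 0.000000), k4 = (0.000000, 0.000000); V <- V + (h/6)(k1 + 2k2 + 2k3 + k4): V^p = 0.5000, V^q = -1.6250
step 2: k1 = (0.000000, 0.000000), k2 = (0.000000, 0.000000), k3 = (0.000000, 0.000000), k4 = (0.000000, 0.000000); V <- V + (h/6)(k1 + 2k2 + 2k3 + k4): V^p = 0.5000, V^q = -1.6250


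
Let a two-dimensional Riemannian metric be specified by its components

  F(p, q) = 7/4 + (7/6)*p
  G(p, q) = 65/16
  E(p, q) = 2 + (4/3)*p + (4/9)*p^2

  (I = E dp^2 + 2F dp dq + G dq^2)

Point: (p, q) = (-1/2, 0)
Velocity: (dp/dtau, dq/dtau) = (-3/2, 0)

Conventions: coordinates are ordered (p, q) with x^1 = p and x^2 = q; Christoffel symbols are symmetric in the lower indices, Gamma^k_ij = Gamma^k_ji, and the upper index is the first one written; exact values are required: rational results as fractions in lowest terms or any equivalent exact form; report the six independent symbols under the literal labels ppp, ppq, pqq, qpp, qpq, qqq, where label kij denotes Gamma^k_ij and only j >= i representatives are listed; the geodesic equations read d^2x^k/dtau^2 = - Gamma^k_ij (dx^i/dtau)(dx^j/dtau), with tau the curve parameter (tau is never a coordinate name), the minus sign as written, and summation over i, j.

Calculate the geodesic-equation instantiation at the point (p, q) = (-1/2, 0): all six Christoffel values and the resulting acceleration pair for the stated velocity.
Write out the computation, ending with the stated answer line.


E = 13/9, F = 7/6, G = 65/16 at the point
E_p = 8/9, E_q = 0, F_p = 7/6, F_q = 0, G_p = 0, G_q = 0
EG - F^2 = 649/144;  g^inv = (144/649) * [[65/16, -7/6], [-7/6, 13/9]]
first-kind symbols [ij,l] = (1/2)(d_i g_jl + d_j g_il - d_l g_ij): [pp,p] = E_p/2 = 4/9, [pp,q] = F_p - E_q/2 = 7/6, [pq,p] = E_q/2 = 0, [pq,q] = G_p/2 = 0, [qq,p] = F_q - G_p/2 = 0, [qq,q] = G_q/2 = 0
Gamma^p_ij = (G*[ij,p] - F*[ij,q])/(EG - F^2), Gamma^q_ij = (E*[ij,q] - F*[ij,p])/(EG - F^2)
Gamma_ppp = 64/649, Gamma_ppq = 0, Gamma_pqq = 0, Gamma_qpp = 168/649, Gamma_qpq = 0, Gamma_qqq = 0
d^2p/dtau^2 = -(Gamma_ppp*(-3/2)^2 + 2*Gamma_ppq*(-3/2)*(0) + Gamma_pqq*(0)^2) = -144/649
d^2q/dtau^2 = -(Gamma_qpp*(-3/2)^2 + 2*Gamma_qpq*(-3/2)*(0) + Gamma_qqq*(0)^2) = -378/649

Answer: Gamma_ppp = 64/649, Gamma_ppq = 0, Gamma_pqq = 0, Gamma_qpp = 168/649, Gamma_qpq = 0, Gamma_qqq = 0; accelerations (d^2p/dtau^2, d^2q/dtau^2) = (-144/649, -378/649)


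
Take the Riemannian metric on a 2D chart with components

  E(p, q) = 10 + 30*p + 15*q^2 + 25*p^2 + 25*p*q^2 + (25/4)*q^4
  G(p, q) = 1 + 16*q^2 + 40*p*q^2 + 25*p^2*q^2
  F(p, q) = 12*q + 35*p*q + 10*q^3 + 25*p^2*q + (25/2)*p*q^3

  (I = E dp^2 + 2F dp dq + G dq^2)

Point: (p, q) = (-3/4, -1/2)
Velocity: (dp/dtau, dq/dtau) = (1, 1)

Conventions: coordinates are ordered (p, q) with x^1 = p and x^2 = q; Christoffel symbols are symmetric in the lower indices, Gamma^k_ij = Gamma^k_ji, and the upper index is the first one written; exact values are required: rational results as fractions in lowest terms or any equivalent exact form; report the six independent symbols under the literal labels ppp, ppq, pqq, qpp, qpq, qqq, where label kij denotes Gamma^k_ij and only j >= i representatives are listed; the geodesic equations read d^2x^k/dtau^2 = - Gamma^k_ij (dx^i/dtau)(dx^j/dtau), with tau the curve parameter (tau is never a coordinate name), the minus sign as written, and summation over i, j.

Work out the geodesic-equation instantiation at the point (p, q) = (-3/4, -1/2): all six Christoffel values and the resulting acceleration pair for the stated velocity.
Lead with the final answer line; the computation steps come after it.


Answer: Gamma_ppp = -20/33, Gamma_ppq = 10/33, Gamma_pqq = -1/33, Gamma_qpp = -20/33, Gamma_qpq = 10/33, Gamma_qqq = -1/33; accelerations (d^2p/dtau^2, d^2q/dtau^2) = (1/33, 1/33)

E = 65/64, F = 1/64, G = 65/64 at the point
E_p = -5/4, E_q = 5/8, F_p = -5/16, F_q = 9/32, G_p = 5/8, G_q = -1/16
EG - F^2 = 33/32;  g^inv = (32/33) * [[65/64, -1/64], [-1/64, 65/64]]
first-kind symbols [ij,l] = (1/2)(d_i g_jl + d_j g_il - d_l g_ij): [pp,p] = E_p/2 = -5/8, [pp,q] = F_p - E_q/2 = -5/8, [pq,p] = E_q/2 = 5/16, [pq,q] = G_p/2 = 5/16, [qq,p] = F_q - G_p/2 = -1/32, [qq,q] = G_q/2 = -1/32
Gamma^p_ij = (G*[ij,p] - F*[ij,q])/(EG - F^2), Gamma^q_ij = (E*[ij,q] - F*[ij,p])/(EG - F^2)
Gamma_ppp = -20/33, Gamma_ppq = 10/33, Gamma_pqq = -1/33, Gamma_qpp = -20/33, Gamma_qpq = 10/33, Gamma_qqq = -1/33
d^2p/dtau^2 = -(Gamma_ppp*(1)^2 + 2*Gamma_ppq*(1)*(1) + Gamma_pqq*(1)^2) = 1/33
d^2q/dtau^2 = -(Gamma_qpp*(1)^2 + 2*Gamma_qpq*(1)*(1) + Gamma_qqq*(1)^2) = 1/33
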